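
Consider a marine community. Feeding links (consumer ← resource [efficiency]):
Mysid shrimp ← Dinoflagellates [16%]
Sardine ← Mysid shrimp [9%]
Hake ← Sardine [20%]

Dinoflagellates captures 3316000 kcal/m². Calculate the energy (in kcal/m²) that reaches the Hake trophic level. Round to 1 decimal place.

Mysid shrimp: 3316000 × 0.16 = 530560 kcal/m²
Sardine: 530560 × 0.09 = 47750.4 kcal/m²
Hake: 47750.4 × 0.2 = 9550.08 kcal/m²

9550.1 kcal/m²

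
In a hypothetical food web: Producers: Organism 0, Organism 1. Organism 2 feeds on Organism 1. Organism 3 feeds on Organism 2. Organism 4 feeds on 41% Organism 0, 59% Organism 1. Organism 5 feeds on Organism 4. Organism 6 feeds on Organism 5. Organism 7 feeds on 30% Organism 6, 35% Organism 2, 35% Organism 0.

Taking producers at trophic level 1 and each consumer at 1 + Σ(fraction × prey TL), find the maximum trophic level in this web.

Organism 2: 1 + 1 = 2
Organism 3: 1 + 2 = 3
Organism 4: 1 + (0.41×1 + 0.59×1) = 2
Organism 5: 1 + 2 = 3
Organism 6: 1 + 3 = 4
Organism 7: 1 + (0.3×4 + 0.35×2 + 0.35×1) = 3.25

4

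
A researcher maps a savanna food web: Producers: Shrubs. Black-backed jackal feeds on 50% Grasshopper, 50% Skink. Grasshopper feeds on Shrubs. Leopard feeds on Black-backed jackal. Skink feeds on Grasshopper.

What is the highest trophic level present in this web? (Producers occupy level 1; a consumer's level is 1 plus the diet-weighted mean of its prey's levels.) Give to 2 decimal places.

4.50

Grasshopper: 1 + 1 = 2
Skink: 1 + 2 = 3
Black-backed jackal: 1 + (0.5×2 + 0.5×3) = 3.5
Leopard: 1 + 3.5 = 4.5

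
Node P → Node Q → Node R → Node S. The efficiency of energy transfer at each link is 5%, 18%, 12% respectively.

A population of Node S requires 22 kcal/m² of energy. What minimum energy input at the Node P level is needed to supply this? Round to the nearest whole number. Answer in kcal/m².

Cumulative transfer efficiency: 0.05 × 0.18 × 0.12 = 0.00108
Node P energy = 22 / 0.00108 = 20370 kcal/m²

20370 kcal/m²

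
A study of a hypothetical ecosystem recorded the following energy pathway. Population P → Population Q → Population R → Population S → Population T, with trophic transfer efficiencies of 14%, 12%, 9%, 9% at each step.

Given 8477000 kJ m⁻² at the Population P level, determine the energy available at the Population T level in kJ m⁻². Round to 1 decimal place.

1153.6 kJ m⁻²

Population Q: 8477000 × 0.14 = 1186780 kJ m⁻²
Population R: 1186780 × 0.12 = 142413.6 kJ m⁻²
Population S: 142413.6 × 0.09 = 12817.224 kJ m⁻²
Population T: 12817.224 × 0.09 = 1153.55016 kJ m⁻²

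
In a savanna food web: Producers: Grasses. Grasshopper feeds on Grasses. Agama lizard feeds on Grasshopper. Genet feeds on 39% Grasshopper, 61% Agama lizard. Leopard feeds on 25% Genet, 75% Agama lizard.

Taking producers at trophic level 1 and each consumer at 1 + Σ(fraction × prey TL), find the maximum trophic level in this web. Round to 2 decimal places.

Grasshopper: 1 + 1 = 2
Agama lizard: 1 + 2 = 3
Genet: 1 + (0.39×2 + 0.61×3) = 3.61
Leopard: 1 + (0.25×3.61 + 0.75×3) = 4.1525

4.15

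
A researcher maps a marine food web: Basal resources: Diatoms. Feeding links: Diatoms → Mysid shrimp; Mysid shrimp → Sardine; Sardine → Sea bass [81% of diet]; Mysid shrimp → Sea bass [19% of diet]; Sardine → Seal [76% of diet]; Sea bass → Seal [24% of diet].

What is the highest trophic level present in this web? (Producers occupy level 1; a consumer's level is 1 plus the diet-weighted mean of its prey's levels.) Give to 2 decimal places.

Mysid shrimp: 1 + 1 = 2
Sardine: 1 + 2 = 3
Sea bass: 1 + (0.81×3 + 0.19×2) = 3.81
Seal: 1 + (0.76×3 + 0.24×3.81) = 4.1944

4.19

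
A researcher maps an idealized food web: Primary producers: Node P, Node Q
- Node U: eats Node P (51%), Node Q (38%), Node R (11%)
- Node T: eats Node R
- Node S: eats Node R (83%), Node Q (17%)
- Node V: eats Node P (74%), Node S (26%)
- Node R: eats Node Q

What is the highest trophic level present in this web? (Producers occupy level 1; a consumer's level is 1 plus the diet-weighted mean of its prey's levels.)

3

Node R: 1 + 1 = 2
Node S: 1 + (0.83×2 + 0.17×1) = 2.83
Node T: 1 + 2 = 3
Node U: 1 + (0.51×1 + 0.38×1 + 0.11×2) = 2.11
Node V: 1 + (0.74×1 + 0.26×2.83) = 2.4758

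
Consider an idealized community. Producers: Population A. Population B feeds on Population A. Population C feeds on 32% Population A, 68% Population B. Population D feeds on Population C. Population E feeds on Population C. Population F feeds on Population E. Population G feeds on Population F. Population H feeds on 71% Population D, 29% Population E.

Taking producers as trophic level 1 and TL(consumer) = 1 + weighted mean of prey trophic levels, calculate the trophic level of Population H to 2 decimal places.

4.68

Population B: 1 + 1 = 2
Population C: 1 + (0.32×1 + 0.68×2) = 2.68
Population D: 1 + 2.68 = 3.68
Population E: 1 + 2.68 = 3.68
Population F: 1 + 3.68 = 4.68
Population G: 1 + 4.68 = 5.68
Population H: 1 + (0.71×3.68 + 0.29×3.68) = 4.68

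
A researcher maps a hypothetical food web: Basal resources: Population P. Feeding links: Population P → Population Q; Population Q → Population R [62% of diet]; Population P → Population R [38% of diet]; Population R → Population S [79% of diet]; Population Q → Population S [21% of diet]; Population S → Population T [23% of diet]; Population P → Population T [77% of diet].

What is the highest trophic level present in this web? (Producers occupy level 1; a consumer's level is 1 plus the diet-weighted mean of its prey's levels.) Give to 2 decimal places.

Population Q: 1 + 1 = 2
Population R: 1 + (0.62×2 + 0.38×1) = 2.62
Population S: 1 + (0.79×2.62 + 0.21×2) = 3.4898
Population T: 1 + (0.23×3.4898 + 0.77×1) = 2.572654

3.49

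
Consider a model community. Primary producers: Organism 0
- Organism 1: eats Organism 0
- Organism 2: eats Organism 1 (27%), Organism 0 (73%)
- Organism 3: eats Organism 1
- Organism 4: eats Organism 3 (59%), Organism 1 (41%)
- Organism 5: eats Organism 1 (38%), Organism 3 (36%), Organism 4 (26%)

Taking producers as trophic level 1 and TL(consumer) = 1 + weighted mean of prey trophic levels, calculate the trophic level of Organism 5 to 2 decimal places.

Organism 1: 1 + 1 = 2
Organism 2: 1 + (0.27×2 + 0.73×1) = 2.27
Organism 3: 1 + 2 = 3
Organism 4: 1 + (0.59×3 + 0.41×2) = 3.59
Organism 5: 1 + (0.38×2 + 0.36×3 + 0.26×3.59) = 3.7734

3.77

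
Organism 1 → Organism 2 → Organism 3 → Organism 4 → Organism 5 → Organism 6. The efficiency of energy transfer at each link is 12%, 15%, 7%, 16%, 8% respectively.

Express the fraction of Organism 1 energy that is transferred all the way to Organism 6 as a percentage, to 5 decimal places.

0.00161%

Product of link efficiencies: 0.12 × 0.15 × 0.07 × 0.16 × 0.08 = 0.000016128
As a percentage: 0.000016128 × 100 = 0.00161%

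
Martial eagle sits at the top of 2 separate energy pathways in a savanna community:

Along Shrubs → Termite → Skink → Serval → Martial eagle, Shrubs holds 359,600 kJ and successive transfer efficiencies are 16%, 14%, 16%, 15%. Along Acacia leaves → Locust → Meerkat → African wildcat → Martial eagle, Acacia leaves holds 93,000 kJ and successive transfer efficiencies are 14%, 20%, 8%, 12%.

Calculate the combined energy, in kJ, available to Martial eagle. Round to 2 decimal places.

Via Shrubs: 359600 × 0.16 × 0.14 × 0.16 × 0.15 = 193.32096 kJ
Via Acacia leaves: 93000 × 0.14 × 0.2 × 0.08 × 0.12 = 24.9984 kJ
Total at Martial eagle: 193.32096 + 24.9984 = 218.31936 kJ

218.32 kJ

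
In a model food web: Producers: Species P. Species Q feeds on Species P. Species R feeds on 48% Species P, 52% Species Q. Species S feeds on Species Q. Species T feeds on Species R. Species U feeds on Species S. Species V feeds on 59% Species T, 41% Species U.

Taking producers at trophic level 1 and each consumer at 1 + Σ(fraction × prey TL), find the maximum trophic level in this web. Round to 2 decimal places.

4.72

Species Q: 1 + 1 = 2
Species R: 1 + (0.48×1 + 0.52×2) = 2.52
Species S: 1 + 2 = 3
Species T: 1 + 2.52 = 3.52
Species U: 1 + 3 = 4
Species V: 1 + (0.59×3.52 + 0.41×4) = 4.7168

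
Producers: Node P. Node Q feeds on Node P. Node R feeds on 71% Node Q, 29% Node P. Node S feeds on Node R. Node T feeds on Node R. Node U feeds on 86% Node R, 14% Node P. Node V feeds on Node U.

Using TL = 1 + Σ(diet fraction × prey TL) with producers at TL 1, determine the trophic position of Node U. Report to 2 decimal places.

Node Q: 1 + 1 = 2
Node R: 1 + (0.71×2 + 0.29×1) = 2.71
Node S: 1 + 2.71 = 3.71
Node T: 1 + 2.71 = 3.71
Node U: 1 + (0.86×2.71 + 0.14×1) = 3.4706
Node V: 1 + 3.4706 = 4.4706

3.47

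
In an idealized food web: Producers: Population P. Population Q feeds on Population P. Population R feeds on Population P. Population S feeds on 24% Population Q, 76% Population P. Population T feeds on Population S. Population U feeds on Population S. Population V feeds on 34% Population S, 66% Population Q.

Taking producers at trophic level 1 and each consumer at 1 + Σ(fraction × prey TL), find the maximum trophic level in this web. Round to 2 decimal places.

3.24

Population Q: 1 + 1 = 2
Population R: 1 + 1 = 2
Population S: 1 + (0.24×2 + 0.76×1) = 2.24
Population T: 1 + 2.24 = 3.24
Population U: 1 + 2.24 = 3.24
Population V: 1 + (0.34×2.24 + 0.66×2) = 3.0816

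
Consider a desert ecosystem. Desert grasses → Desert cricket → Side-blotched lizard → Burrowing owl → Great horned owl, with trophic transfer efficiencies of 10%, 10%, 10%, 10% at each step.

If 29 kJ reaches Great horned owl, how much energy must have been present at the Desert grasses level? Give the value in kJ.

Cumulative transfer efficiency: 0.1 × 0.1 × 0.1 × 0.1 = 0.0001
Desert grasses energy = 29 / 0.0001 = 290000 kJ

290000 kJ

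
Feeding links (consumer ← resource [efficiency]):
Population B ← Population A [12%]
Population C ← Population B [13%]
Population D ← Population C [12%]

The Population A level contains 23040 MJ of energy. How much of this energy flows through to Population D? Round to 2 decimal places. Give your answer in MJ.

Population B: 23040 × 0.12 = 2764.8 MJ
Population C: 2764.8 × 0.13 = 359.424 MJ
Population D: 359.424 × 0.12 = 43.13088 MJ

43.13 MJ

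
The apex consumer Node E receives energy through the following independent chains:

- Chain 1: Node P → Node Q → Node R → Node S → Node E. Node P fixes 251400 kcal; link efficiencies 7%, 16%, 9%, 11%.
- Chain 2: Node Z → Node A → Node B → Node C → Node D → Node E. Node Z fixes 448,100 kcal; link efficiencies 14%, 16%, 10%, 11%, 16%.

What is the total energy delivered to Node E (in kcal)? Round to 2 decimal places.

Chain 1: 251400 × 0.07 × 0.16 × 0.09 × 0.11 = 27.875232 kcal
Chain 2: 448100 × 0.14 × 0.16 × 0.1 × 0.11 × 0.16 = 17.6658944 kcal
Total at Node E: 27.875232 + 17.6658944 = 45.5411264 kcal

45.54 kcal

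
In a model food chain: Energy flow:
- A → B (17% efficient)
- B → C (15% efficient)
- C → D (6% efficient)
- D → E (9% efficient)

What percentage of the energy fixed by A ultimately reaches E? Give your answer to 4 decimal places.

Product of link efficiencies: 0.17 × 0.15 × 0.06 × 0.09 = 0.0001377
As a percentage: 0.0001377 × 100 = 0.0138%

0.0138%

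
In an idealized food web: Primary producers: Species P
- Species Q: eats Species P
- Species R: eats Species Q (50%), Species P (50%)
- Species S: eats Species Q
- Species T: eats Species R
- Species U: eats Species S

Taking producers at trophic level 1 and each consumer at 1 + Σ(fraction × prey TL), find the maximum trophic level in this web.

Species Q: 1 + 1 = 2
Species R: 1 + (0.5×2 + 0.5×1) = 2.5
Species S: 1 + 2 = 3
Species T: 1 + 2.5 = 3.5
Species U: 1 + 3 = 4

4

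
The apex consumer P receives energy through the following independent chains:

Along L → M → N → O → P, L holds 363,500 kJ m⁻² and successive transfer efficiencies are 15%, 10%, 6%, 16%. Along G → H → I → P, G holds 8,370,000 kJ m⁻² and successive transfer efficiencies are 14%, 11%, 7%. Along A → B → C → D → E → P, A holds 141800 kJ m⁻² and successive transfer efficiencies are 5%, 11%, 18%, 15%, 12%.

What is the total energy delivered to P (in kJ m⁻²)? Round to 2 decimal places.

9077.73 kJ m⁻²

Via L: 363500 × 0.15 × 0.1 × 0.06 × 0.16 = 52.344 kJ m⁻²
Via G: 8370000 × 0.14 × 0.11 × 0.07 = 9022.86 kJ m⁻²
Via A: 141800 × 0.05 × 0.11 × 0.18 × 0.15 × 0.12 = 2.526876 kJ m⁻²
Total at P: 52.344 + 9022.86 + 2.526876 = 9077.730876 kJ m⁻²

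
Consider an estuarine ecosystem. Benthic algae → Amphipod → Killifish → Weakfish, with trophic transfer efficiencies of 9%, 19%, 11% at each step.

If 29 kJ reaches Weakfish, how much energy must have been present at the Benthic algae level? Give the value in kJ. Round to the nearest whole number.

Cumulative transfer efficiency: 0.09 × 0.19 × 0.11 = 0.001881
Benthic algae energy = 29 / 0.001881 = 15417 kJ

15417 kJ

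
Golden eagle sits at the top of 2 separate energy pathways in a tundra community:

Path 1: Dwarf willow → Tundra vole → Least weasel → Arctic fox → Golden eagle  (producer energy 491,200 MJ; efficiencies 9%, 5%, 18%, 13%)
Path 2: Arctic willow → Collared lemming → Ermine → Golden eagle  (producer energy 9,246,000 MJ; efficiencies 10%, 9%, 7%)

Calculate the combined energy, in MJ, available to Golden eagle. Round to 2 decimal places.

Path 1: 491200 × 0.09 × 0.05 × 0.18 × 0.13 = 51.72336 MJ
Path 2: 9246000 × 0.1 × 0.09 × 0.07 = 5824.98 MJ
Total at Golden eagle: 51.72336 + 5824.98 = 5876.70336 MJ

5876.70 MJ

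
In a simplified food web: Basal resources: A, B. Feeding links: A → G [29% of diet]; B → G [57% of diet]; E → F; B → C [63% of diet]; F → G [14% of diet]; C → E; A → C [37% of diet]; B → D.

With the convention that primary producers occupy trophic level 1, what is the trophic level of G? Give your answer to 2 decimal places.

2.42

C: 1 + (0.63×1 + 0.37×1) = 2
D: 1 + 1 = 2
E: 1 + 2 = 3
F: 1 + 3 = 4
G: 1 + (0.29×1 + 0.57×1 + 0.14×4) = 2.42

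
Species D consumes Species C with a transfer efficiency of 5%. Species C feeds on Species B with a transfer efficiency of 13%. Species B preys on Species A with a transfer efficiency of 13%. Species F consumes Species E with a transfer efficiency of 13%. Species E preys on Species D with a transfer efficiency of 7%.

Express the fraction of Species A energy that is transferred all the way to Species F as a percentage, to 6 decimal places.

0.000769%

Product of link efficiencies: 0.13 × 0.13 × 0.05 × 0.07 × 0.13 = 0.0000076895
As a percentage: 0.0000076895 × 100 = 0.000769%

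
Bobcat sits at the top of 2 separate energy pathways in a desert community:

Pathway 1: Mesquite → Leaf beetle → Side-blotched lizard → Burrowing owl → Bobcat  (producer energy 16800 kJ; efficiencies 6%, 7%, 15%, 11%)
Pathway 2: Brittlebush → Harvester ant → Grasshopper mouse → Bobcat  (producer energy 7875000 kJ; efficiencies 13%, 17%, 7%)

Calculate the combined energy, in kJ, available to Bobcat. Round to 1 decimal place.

12183.8 kJ

Pathway 1: 16800 × 0.06 × 0.07 × 0.15 × 0.11 = 1.16424 kJ
Pathway 2: 7875000 × 0.13 × 0.17 × 0.07 = 12182.625 kJ
Total at Bobcat: 1.16424 + 12182.625 = 12183.78924 kJ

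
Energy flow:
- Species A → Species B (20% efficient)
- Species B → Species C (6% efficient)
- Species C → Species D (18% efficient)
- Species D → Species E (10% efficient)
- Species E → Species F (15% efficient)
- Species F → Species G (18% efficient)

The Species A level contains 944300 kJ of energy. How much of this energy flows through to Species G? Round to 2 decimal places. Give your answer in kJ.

5.51 kJ

Species B: 944300 × 0.2 = 188860 kJ
Species C: 188860 × 0.06 = 11331.6 kJ
Species D: 11331.6 × 0.18 = 2039.688 kJ
Species E: 2039.688 × 0.1 = 203.9688 kJ
Species F: 203.9688 × 0.15 = 30.59532 kJ
Species G: 30.59532 × 0.18 = 5.5071576 kJ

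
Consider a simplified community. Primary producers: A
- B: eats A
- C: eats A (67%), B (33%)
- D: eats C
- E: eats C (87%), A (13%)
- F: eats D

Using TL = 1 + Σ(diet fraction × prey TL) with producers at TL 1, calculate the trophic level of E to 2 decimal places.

B: 1 + 1 = 2
C: 1 + (0.67×1 + 0.33×2) = 2.33
D: 1 + 2.33 = 3.33
E: 1 + (0.87×2.33 + 0.13×1) = 3.1571
F: 1 + 3.33 = 4.33

3.16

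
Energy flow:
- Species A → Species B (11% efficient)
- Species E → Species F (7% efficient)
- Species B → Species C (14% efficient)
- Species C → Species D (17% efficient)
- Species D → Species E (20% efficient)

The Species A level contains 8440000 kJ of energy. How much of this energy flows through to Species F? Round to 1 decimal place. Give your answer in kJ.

Species B: 8440000 × 0.11 = 928400 kJ
Species C: 928400 × 0.14 = 129976 kJ
Species D: 129976 × 0.17 = 22095.92 kJ
Species E: 22095.92 × 0.2 = 4419.184 kJ
Species F: 4419.184 × 0.07 = 309.34288 kJ

309.3 kJ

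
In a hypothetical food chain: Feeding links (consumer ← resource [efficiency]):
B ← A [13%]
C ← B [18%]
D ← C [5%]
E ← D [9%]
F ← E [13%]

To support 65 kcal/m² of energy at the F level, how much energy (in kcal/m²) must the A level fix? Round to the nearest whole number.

4748338 kcal/m²

Cumulative transfer efficiency: 0.13 × 0.18 × 0.05 × 0.09 × 0.13 = 0.000013689
A energy = 65 / 0.000013689 = 4748338 kcal/m²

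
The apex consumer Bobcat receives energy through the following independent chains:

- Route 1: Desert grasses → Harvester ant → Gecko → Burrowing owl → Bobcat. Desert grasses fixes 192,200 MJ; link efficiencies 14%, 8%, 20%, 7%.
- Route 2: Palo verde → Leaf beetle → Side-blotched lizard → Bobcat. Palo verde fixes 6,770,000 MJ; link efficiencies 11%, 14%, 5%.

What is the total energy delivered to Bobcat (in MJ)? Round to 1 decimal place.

Route 1: 192200 × 0.14 × 0.08 × 0.2 × 0.07 = 30.13696 MJ
Route 2: 6770000 × 0.11 × 0.14 × 0.05 = 5212.9 MJ
Total at Bobcat: 30.13696 + 5212.9 = 5243.03696 MJ

5243.0 MJ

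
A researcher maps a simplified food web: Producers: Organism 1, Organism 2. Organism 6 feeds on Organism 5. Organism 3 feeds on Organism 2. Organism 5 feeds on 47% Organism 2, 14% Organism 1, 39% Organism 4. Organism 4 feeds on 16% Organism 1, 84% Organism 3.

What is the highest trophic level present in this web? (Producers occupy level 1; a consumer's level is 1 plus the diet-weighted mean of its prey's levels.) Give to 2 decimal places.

3.72

Organism 3: 1 + 1 = 2
Organism 4: 1 + (0.16×1 + 0.84×2) = 2.84
Organism 5: 1 + (0.47×1 + 0.14×1 + 0.39×2.84) = 2.7176
Organism 6: 1 + 2.7176 = 3.7176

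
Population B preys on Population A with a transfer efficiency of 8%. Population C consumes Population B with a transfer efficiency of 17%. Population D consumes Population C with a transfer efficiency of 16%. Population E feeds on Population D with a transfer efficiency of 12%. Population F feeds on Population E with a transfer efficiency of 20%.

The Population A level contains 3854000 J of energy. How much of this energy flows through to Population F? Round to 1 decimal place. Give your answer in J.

201.3 J

Population B: 3854000 × 0.08 = 308320 J
Population C: 308320 × 0.17 = 52414.4 J
Population D: 52414.4 × 0.16 = 8386.304 J
Population E: 8386.304 × 0.12 = 1006.35648 J
Population F: 1006.35648 × 0.2 = 201.271296 J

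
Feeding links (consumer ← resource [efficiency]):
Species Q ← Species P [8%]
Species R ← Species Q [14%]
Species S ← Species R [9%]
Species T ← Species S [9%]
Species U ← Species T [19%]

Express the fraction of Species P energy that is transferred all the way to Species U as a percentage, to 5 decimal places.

Product of link efficiencies: 0.08 × 0.14 × 0.09 × 0.09 × 0.19 = 0.0000172368
As a percentage: 0.0000172368 × 100 = 0.00172%

0.00172%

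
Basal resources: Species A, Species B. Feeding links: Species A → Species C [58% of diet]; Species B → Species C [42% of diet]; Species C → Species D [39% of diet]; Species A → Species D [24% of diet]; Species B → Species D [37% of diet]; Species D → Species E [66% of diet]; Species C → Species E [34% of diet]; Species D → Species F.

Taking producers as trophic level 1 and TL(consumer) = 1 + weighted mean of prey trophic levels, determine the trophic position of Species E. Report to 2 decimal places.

3.26

Species C: 1 + (0.58×1 + 0.42×1) = 2
Species D: 1 + (0.39×2 + 0.24×1 + 0.37×1) = 2.39
Species E: 1 + (0.66×2.39 + 0.34×2) = 3.2574
Species F: 1 + 2.39 = 3.39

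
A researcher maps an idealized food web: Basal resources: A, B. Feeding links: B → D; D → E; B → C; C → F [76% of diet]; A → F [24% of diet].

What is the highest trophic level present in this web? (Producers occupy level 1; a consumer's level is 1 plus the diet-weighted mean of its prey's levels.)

3

C: 1 + 1 = 2
D: 1 + 1 = 2
E: 1 + 2 = 3
F: 1 + (0.24×1 + 0.76×2) = 2.76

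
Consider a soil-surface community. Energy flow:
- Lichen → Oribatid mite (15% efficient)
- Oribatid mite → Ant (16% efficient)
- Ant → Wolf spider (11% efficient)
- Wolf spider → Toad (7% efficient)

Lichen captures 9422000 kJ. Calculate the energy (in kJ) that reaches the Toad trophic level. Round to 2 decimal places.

Oribatid mite: 9422000 × 0.15 = 1413300 kJ
Ant: 1413300 × 0.16 = 226128 kJ
Wolf spider: 226128 × 0.11 = 24874.08 kJ
Toad: 24874.08 × 0.07 = 1741.1856 kJ

1741.19 kJ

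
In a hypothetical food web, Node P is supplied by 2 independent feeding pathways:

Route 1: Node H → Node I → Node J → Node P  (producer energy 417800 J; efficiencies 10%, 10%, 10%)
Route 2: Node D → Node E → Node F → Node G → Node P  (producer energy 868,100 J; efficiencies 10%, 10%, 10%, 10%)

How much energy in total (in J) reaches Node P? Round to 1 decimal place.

Route 1: 417800 × 0.1 × 0.1 × 0.1 = 417.8 J
Route 2: 868100 × 0.1 × 0.1 × 0.1 × 0.1 = 86.81 J
Total at Node P: 417.8 + 86.81 = 504.61 J

504.6 J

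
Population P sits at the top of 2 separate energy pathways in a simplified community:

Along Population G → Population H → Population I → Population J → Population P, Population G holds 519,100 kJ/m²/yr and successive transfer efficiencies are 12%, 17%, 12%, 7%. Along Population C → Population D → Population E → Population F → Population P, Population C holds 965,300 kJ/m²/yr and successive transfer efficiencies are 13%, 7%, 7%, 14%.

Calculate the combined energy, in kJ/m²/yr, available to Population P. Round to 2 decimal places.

Via Population G: 519100 × 0.12 × 0.17 × 0.12 × 0.07 = 88.952976 kJ/m²/yr
Via Population C: 965300 × 0.13 × 0.07 × 0.07 × 0.14 = 86.085454 kJ/m²/yr
Total at Population P: 88.952976 + 86.085454 = 175.03843 kJ/m²/yr

175.04 kJ/m²/yr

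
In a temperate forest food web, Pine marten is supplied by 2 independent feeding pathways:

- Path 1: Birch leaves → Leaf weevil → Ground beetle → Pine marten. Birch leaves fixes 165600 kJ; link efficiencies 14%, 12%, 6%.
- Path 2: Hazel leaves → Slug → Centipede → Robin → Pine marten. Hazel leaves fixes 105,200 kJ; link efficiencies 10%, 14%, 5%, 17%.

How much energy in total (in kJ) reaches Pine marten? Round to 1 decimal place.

179.4 kJ

Path 1: 165600 × 0.14 × 0.12 × 0.06 = 166.9248 kJ
Path 2: 105200 × 0.1 × 0.14 × 0.05 × 0.17 = 12.5188 kJ
Total at Pine marten: 166.9248 + 12.5188 = 179.4436 kJ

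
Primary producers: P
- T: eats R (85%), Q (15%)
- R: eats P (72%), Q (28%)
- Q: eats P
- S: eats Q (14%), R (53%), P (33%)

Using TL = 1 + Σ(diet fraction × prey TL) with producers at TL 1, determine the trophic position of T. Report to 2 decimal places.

Q: 1 + 1 = 2
R: 1 + (0.72×1 + 0.28×2) = 2.28
S: 1 + (0.14×2 + 0.53×2.28 + 0.33×1) = 2.8184
T: 1 + (0.85×2.28 + 0.15×2) = 3.238

3.24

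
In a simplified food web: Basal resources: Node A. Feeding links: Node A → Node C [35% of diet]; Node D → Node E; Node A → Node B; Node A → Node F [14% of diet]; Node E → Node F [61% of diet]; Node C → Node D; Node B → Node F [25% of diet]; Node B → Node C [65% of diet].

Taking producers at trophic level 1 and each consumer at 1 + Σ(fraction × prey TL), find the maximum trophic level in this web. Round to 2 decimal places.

Node B: 1 + 1 = 2
Node C: 1 + (0.35×1 + 0.65×2) = 2.65
Node D: 1 + 2.65 = 3.65
Node E: 1 + 3.65 = 4.65
Node F: 1 + (0.25×2 + 0.61×4.65 + 0.14×1) = 4.4765

4.65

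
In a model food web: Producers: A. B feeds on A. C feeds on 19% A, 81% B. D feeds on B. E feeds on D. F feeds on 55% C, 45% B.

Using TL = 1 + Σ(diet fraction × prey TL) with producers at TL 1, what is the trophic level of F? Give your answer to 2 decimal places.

3.45

B: 1 + 1 = 2
C: 1 + (0.19×1 + 0.81×2) = 2.81
D: 1 + 2 = 3
E: 1 + 3 = 4
F: 1 + (0.55×2.81 + 0.45×2) = 3.4455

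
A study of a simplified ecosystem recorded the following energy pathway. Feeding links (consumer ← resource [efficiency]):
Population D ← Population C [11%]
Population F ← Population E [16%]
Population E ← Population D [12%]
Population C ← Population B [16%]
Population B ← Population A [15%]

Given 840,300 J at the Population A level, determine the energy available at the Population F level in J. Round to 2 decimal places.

42.59 J

Population B: 840300 × 0.15 = 126045 J
Population C: 126045 × 0.16 = 20167.2 J
Population D: 20167.2 × 0.11 = 2218.392 J
Population E: 2218.392 × 0.12 = 266.20704 J
Population F: 266.20704 × 0.16 = 42.5931264 J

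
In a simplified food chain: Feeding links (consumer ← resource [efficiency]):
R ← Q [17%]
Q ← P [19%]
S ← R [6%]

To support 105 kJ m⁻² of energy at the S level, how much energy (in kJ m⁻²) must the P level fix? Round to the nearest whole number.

54180 kJ m⁻²

Cumulative transfer efficiency: 0.19 × 0.17 × 0.06 = 0.001938
P energy = 105 / 0.001938 = 54180 kJ m⁻²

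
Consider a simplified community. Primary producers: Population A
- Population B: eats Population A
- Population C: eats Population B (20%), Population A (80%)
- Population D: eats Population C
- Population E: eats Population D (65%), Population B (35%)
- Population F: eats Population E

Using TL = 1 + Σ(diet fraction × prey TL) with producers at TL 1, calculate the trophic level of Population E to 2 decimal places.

Population B: 1 + 1 = 2
Population C: 1 + (0.2×2 + 0.8×1) = 2.2
Population D: 1 + 2.2 = 3.2
Population E: 1 + (0.65×3.2 + 0.35×2) = 3.78
Population F: 1 + 3.78 = 4.78

3.78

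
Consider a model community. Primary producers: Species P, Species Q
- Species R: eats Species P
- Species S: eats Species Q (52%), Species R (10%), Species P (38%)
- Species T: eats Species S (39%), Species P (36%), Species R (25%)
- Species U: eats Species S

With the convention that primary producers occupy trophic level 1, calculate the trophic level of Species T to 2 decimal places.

Species R: 1 + 1 = 2
Species S: 1 + (0.52×1 + 0.1×2 + 0.38×1) = 2.1
Species T: 1 + (0.39×2.1 + 0.36×1 + 0.25×2) = 2.679
Species U: 1 + 2.1 = 3.1

2.68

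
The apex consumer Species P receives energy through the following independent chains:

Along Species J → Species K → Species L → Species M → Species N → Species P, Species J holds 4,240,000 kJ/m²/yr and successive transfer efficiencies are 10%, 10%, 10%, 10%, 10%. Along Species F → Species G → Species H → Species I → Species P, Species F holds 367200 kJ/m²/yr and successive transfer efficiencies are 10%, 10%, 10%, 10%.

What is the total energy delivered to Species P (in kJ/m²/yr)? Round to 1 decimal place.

Via Species J: 4240000 × 0.1 × 0.1 × 0.1 × 0.1 × 0.1 = 42.4 kJ/m²/yr
Via Species F: 367200 × 0.1 × 0.1 × 0.1 × 0.1 = 36.72 kJ/m²/yr
Total at Species P: 42.4 + 36.72 = 79.12 kJ/m²/yr

79.1 kJ/m²/yr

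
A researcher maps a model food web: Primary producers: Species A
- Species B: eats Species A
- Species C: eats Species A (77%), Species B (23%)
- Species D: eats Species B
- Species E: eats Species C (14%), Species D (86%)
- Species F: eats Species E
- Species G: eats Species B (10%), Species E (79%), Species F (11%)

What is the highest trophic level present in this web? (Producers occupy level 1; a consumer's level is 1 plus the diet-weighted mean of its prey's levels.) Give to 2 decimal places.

Species B: 1 + 1 = 2
Species C: 1 + (0.77×1 + 0.23×2) = 2.23
Species D: 1 + 2 = 3
Species E: 1 + (0.14×2.23 + 0.86×3) = 3.8922
Species F: 1 + 3.8922 = 4.8922
Species G: 1 + (0.1×2 + 0.79×3.8922 + 0.11×4.8922) = 4.81298

4.89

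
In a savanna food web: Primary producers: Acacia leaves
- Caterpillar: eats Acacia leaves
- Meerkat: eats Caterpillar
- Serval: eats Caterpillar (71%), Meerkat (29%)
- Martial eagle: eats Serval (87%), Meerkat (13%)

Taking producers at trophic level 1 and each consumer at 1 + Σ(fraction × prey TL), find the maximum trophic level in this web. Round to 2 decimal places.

Caterpillar: 1 + 1 = 2
Meerkat: 1 + 2 = 3
Serval: 1 + (0.71×2 + 0.29×3) = 3.29
Martial eagle: 1 + (0.87×3.29 + 0.13×3) = 4.2523

4.25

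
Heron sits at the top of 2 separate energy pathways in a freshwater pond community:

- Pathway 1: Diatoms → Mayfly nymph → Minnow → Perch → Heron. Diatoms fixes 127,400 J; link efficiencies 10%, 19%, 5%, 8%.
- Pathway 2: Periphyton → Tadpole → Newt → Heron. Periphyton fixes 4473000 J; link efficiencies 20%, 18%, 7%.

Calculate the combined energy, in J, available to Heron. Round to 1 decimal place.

Pathway 1: 127400 × 0.1 × 0.19 × 0.05 × 0.08 = 9.6824 J
Pathway 2: 4473000 × 0.2 × 0.18 × 0.07 = 11271.96 J
Total at Heron: 9.6824 + 11271.96 = 11281.6424 J

11281.6 J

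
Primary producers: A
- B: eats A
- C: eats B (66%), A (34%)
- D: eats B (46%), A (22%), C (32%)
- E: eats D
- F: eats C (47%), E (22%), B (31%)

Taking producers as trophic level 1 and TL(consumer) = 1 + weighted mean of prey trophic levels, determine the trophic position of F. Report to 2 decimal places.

3.75

B: 1 + 1 = 2
C: 1 + (0.66×2 + 0.34×1) = 2.66
D: 1 + (0.46×2 + 0.22×1 + 0.32×2.66) = 2.9912
E: 1 + 2.9912 = 3.9912
F: 1 + (0.47×2.66 + 0.22×3.9912 + 0.31×2) = 3.748264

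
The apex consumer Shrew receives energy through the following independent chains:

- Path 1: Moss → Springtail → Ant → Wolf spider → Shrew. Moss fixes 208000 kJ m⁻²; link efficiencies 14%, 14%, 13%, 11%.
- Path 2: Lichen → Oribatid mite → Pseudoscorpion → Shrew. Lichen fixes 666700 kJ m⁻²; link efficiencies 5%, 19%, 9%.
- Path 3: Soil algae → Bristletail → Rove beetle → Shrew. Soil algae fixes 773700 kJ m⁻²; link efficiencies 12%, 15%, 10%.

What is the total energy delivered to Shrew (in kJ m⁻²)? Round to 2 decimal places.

2020.99 kJ m⁻²

Path 1: 208000 × 0.14 × 0.14 × 0.13 × 0.11 = 58.29824 kJ m⁻²
Path 2: 666700 × 0.05 × 0.19 × 0.09 = 570.0285 kJ m⁻²
Path 3: 773700 × 0.12 × 0.15 × 0.1 = 1392.66 kJ m⁻²
Total at Shrew: 58.29824 + 570.0285 + 1392.66 = 2020.98674 kJ m⁻²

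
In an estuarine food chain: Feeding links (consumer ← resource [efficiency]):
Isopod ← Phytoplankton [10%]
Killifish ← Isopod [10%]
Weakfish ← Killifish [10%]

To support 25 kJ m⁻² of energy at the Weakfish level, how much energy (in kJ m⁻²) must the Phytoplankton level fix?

25000 kJ m⁻²

Cumulative transfer efficiency: 0.1 × 0.1 × 0.1 = 0.001
Phytoplankton energy = 25 / 0.001 = 25000 kJ m⁻²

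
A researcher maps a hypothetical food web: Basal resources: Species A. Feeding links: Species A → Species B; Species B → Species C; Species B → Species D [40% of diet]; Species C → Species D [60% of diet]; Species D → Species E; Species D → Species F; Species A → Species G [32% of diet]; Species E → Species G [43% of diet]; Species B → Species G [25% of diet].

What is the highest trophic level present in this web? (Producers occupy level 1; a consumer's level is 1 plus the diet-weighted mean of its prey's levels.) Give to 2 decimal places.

4.60

Species B: 1 + 1 = 2
Species C: 1 + 2 = 3
Species D: 1 + (0.4×2 + 0.6×3) = 3.6
Species E: 1 + 3.6 = 4.6
Species F: 1 + 3.6 = 4.6
Species G: 1 + (0.32×1 + 0.43×4.6 + 0.25×2) = 3.798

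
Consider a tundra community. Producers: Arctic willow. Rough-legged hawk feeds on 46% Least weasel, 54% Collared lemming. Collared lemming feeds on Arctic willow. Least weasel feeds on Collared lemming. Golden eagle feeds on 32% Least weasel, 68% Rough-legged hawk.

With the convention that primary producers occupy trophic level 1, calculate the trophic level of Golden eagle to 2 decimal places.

4.31

Collared lemming: 1 + 1 = 2
Least weasel: 1 + 2 = 3
Rough-legged hawk: 1 + (0.46×3 + 0.54×2) = 3.46
Golden eagle: 1 + (0.32×3 + 0.68×3.46) = 4.3128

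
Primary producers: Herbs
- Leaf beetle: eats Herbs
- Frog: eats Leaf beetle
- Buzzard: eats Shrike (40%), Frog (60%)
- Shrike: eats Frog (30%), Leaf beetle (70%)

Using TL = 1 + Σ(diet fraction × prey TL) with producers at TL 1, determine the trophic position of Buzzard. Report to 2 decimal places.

4.12

Leaf beetle: 1 + 1 = 2
Frog: 1 + 2 = 3
Shrike: 1 + (0.3×3 + 0.7×2) = 3.3
Buzzard: 1 + (0.4×3.3 + 0.6×3) = 4.12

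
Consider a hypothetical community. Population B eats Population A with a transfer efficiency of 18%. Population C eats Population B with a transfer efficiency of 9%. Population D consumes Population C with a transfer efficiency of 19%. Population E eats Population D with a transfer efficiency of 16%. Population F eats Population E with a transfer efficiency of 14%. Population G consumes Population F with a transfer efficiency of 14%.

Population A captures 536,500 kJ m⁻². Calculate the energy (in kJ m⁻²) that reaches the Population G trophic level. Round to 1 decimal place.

5.2 kJ m⁻²

Population B: 536500 × 0.18 = 96570 kJ m⁻²
Population C: 96570 × 0.09 = 8691.3 kJ m⁻²
Population D: 8691.3 × 0.19 = 1651.347 kJ m⁻²
Population E: 1651.347 × 0.16 = 264.21552 kJ m⁻²
Population F: 264.21552 × 0.14 = 36.9901728 kJ m⁻²
Population G: 36.9901728 × 0.14 = 5.178624192 kJ m⁻²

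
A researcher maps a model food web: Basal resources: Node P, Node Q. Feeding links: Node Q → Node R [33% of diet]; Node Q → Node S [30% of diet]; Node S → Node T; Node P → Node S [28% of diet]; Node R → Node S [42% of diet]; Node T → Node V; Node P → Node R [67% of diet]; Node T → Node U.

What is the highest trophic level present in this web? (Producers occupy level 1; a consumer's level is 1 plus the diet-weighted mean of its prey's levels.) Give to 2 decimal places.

4.42

Node R: 1 + (0.67×1 + 0.33×1) = 2
Node S: 1 + (0.28×1 + 0.3×1 + 0.42×2) = 2.42
Node T: 1 + 2.42 = 3.42
Node U: 1 + 3.42 = 4.42
Node V: 1 + 3.42 = 4.42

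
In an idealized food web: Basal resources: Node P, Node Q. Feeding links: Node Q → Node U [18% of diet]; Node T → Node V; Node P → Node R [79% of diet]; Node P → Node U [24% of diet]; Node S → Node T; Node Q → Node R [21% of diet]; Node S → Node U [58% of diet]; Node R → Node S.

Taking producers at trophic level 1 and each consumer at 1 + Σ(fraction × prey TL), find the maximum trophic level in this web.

5

Node R: 1 + (0.21×1 + 0.79×1) = 2
Node S: 1 + 2 = 3
Node T: 1 + 3 = 4
Node U: 1 + (0.58×3 + 0.24×1 + 0.18×1) = 3.16
Node V: 1 + 4 = 5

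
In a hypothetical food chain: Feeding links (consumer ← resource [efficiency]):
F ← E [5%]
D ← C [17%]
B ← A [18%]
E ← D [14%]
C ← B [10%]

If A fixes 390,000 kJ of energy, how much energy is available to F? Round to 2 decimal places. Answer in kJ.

B: 390000 × 0.18 = 70200 kJ
C: 70200 × 0.1 = 7020 kJ
D: 7020 × 0.17 = 1193.4 kJ
E: 1193.4 × 0.14 = 167.076 kJ
F: 167.076 × 0.05 = 8.3538 kJ

8.35 kJ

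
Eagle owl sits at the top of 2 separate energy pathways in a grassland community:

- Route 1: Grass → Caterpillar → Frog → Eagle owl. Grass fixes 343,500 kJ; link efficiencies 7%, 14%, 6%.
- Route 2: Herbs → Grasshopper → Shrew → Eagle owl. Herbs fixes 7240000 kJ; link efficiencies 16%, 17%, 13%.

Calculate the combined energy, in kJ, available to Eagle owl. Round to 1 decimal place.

25802.6 kJ

Route 1: 343500 × 0.07 × 0.14 × 0.06 = 201.978 kJ
Route 2: 7240000 × 0.16 × 0.17 × 0.13 = 25600.64 kJ
Total at Eagle owl: 201.978 + 25600.64 = 25802.618 kJ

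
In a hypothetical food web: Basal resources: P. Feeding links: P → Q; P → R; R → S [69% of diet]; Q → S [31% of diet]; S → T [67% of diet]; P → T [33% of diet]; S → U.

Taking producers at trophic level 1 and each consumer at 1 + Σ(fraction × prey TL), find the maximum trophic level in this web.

4

Q: 1 + 1 = 2
R: 1 + 1 = 2
S: 1 + (0.69×2 + 0.31×2) = 3
T: 1 + (0.67×3 + 0.33×1) = 3.34
U: 1 + 3 = 4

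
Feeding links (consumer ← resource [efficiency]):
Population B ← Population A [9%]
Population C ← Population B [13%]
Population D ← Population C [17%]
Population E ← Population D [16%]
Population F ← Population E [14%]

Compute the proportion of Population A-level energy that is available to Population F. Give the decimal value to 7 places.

0.0000446

Product of link efficiencies: 0.09 × 0.13 × 0.17 × 0.16 × 0.14 = 0.0000445536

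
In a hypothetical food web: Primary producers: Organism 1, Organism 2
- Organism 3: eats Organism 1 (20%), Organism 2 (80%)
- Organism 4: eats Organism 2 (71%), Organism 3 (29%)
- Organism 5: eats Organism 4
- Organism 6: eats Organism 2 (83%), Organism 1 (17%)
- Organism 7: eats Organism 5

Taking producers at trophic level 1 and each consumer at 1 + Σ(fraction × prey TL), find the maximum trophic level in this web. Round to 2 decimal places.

Organism 3: 1 + (0.2×1 + 0.8×1) = 2
Organism 4: 1 + (0.71×1 + 0.29×2) = 2.29
Organism 5: 1 + 2.29 = 3.29
Organism 6: 1 + (0.83×1 + 0.17×1) = 2
Organism 7: 1 + 3.29 = 4.29

4.29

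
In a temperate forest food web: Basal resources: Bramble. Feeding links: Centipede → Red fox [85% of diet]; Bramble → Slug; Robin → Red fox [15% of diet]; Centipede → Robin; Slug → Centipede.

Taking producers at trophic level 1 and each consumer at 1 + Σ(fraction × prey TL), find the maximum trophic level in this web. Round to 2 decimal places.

Slug: 1 + 1 = 2
Centipede: 1 + 2 = 3
Robin: 1 + 3 = 4
Red fox: 1 + (0.15×4 + 0.85×3) = 4.15

4.15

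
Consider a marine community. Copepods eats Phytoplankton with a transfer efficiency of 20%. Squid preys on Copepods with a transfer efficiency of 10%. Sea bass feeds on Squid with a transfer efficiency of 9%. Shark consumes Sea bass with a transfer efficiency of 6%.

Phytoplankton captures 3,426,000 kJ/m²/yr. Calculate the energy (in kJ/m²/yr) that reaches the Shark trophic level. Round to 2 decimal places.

Copepods: 3426000 × 0.2 = 685200 kJ/m²/yr
Squid: 685200 × 0.1 = 68520 kJ/m²/yr
Sea bass: 68520 × 0.09 = 6166.8 kJ/m²/yr
Shark: 6166.8 × 0.06 = 370.008 kJ/m²/yr

370.01 kJ/m²/yr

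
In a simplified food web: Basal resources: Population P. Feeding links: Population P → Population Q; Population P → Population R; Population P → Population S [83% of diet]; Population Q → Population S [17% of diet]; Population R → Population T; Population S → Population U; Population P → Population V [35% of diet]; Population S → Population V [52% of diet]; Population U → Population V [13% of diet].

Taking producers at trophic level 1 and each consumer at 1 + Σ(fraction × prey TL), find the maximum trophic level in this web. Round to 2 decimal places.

3.17

Population Q: 1 + 1 = 2
Population R: 1 + 1 = 2
Population S: 1 + (0.83×1 + 0.17×2) = 2.17
Population T: 1 + 2 = 3
Population U: 1 + 2.17 = 3.17
Population V: 1 + (0.35×1 + 0.52×2.17 + 0.13×3.17) = 2.8905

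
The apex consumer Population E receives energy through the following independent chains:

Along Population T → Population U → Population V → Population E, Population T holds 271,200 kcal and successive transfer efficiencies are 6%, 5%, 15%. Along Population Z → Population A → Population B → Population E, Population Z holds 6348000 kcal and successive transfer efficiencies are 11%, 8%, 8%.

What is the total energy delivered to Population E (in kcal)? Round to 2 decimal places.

Via Population T: 271200 × 0.06 × 0.05 × 0.15 = 122.04 kcal
Via Population Z: 6348000 × 0.11 × 0.08 × 0.08 = 4468.992 kcal
Total at Population E: 122.04 + 4468.992 = 4591.032 kcal

4591.03 kcal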